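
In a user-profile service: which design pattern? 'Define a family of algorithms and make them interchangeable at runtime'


This matches the Strategy pattern

Strategy


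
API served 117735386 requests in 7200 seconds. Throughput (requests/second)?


Formula: throughput = requests / seconds
throughput = 117735386 / 7200
throughput = 16352.14 requests/second

16352.14 requests/second


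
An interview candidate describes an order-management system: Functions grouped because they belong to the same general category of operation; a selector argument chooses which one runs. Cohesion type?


Reasoning: Grouped by category of activity, not by data or sequence
Type: Logical cohesion

Logical cohesion


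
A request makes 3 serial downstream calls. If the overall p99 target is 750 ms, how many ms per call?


Formula: per_stage = total_budget / stages
per_stage = 750 / 3
per_stage = 250.0 ms

250.0 ms


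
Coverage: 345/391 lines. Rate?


Coverage = covered / total * 100
Coverage = 345 / 391 * 100
Coverage = 88.24%

88.24%


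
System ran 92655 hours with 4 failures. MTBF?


Formula: MTBF = Total operating time / Number of failures
MTBF = 92655 / 4
MTBF = 23163.75 hours

23163.75 hours


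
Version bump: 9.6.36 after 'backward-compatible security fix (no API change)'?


Current: 9.6.36
Change category: 'backward-compatible security fix (no API change)' → patch bump
SemVer rule: patch bump → increment PATCH (MAJOR and MINOR unchanged)
New: 9.6.37

9.6.37


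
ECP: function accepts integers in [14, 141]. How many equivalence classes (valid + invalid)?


Valid range: [14, 141]
Class 1: x < 14 — invalid
Class 2: 14 ≤ x ≤ 141 — valid
Class 3: x > 141 — invalid
Total equivalence classes: 3

3 equivalence classes


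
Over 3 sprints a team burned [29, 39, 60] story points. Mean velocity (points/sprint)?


Formula: Avg velocity = Total points / Number of sprints
Points: [29, 39, 60]
Sum = 29 + 39 + 60 = 128
Avg velocity = 128 / 3 = 42.67 points/sprint

42.67 points/sprint


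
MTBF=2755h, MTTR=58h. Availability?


Availability = MTBF / (MTBF + MTTR)
Availability = 2755 / (2755 + 58)
Availability = 2755 / 2813
Availability = 97.9381%

97.9381%


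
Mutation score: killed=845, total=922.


Mutation score = killed / total * 100
Mutation score = 845 / 922 * 100
Mutation score = 91.65%

91.65%


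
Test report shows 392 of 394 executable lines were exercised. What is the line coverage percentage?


Coverage = covered / total * 100
Coverage = 392 / 394 * 100
Coverage = 99.49%

99.49%


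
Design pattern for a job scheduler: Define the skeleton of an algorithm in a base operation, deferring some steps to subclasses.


This matches the Template Method pattern

Template Method


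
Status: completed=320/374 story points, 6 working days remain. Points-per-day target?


Formula: Required rate = Remaining points / Days left
Remaining = 374 - 320 = 54 points
Required rate = 54 / 6 = 9.0 points/day

9.0 points/day


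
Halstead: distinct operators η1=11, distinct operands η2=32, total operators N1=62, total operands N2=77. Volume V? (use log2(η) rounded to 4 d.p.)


Formula: V = N * log2(η), where N = N1 + N2 and η = η1 + η2
η = 11 + 32 = 43
N = 62 + 77 = 139
log2(43) ≈ 5.4263
V = 139 * 5.4263 = 754.26

754.26


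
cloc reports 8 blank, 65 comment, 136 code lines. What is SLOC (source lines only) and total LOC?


Total LOC = blank + comment + code
Total LOC = 8 + 65 + 136 = 209
SLOC (source only) = code = 136

Total LOC: 209, SLOC: 136


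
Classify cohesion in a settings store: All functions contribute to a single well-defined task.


Reasoning: Best: single purpose
Type: Functional cohesion

Functional cohesion


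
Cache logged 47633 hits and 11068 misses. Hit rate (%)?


Formula: hit rate = hits / (hits + misses) * 100
hit rate = 47633 / (47633 + 11068) * 100
hit rate = 47633 / 58701 * 100
hit rate = 81.15%

81.15%


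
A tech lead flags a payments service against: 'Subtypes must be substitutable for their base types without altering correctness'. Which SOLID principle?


This describes the Liskov Substitution Principle (LSP)

Liskov Substitution Principle (LSP)


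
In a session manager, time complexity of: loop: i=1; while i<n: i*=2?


Reasoning: i doubles each step so iterations are log2(n)
Complexity: O(log n)

O(log n)


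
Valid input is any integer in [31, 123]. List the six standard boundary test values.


Range: [31, 123]
Boundaries: just below min, min, min+1, max-1, max, just above max
Values: [30, 31, 32, 122, 123, 124]

[30, 31, 32, 122, 123, 124]


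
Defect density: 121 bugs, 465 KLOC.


Defect density = defects / KLOC
Defect density = 121 / 465
Defect density = 0.26 defects/KLOC

0.26 defects/KLOC


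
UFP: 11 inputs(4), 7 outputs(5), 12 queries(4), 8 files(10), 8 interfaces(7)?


UFP = EI*4 + EO*5 + EQ*4 + ILF*10 + EIF*7
UFP = 11*4 + 7*5 + 12*4 + 8*10 + 8*7
UFP = 44 + 35 + 48 + 80 + 56
UFP = 263

263


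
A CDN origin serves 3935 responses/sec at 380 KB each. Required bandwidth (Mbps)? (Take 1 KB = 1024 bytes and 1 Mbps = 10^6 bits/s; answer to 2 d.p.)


Formula: Mbps = payload_bytes * RPS * 8 / 1e6
Payload per request = 380 KB = 380 * 1024 = 389120 bytes
Total bytes/sec = 389120 * 3935 = 1531187200
Total bits/sec = 1531187200 * 8 = 12249497600
Mbps = 12249497600 / 1e6 = 12249.5

12249.5 Mbps


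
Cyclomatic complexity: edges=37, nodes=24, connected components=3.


Formula: V(G) = E - N + 2P
V(G) = 37 - 24 + 2*3
V(G) = 13 + 6
V(G) = 19

19


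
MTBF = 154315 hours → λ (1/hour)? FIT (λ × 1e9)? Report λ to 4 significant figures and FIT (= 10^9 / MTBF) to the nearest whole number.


Formula: λ = 1 / MTBF; FIT = λ × 1e9 = 1e9 / MTBF
λ = 1 / 154315 ≈ 6.480e-06 failures/hour
FIT = 1e9 / 154315 ≈ 6480 failures per 1e9 hours (nearest whole number)

λ = 6.480e-06 /h, FIT = 6480


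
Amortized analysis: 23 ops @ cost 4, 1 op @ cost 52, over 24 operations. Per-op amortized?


Formula: Amortized cost = Total cost / Operations
Total cost = (23 * 4) + (1 * 52)
Total cost = 92 + 52 = 144
Amortized = 144 / 24 = 6.0

6.0


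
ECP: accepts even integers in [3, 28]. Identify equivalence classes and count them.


Constraint: even integers in [3, 28]
Class 1: x < 3 — out-of-range invalid
Class 2: x in [3,28] but odd — wrong type invalid
Class 3: x in [3,28] and even — valid
Class 4: x > 28 — out-of-range invalid
Total equivalence classes: 4

4 equivalence classes


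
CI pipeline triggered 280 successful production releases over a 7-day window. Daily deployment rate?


Formula: deployments per day = releases / days
= 280 / 7
= 40.0 deploys/day
(equivalently, 280.0 deploys/week)

40.0 deploys/day


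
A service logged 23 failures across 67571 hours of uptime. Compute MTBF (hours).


Formula: MTBF = Total operating time / Number of failures
MTBF = 67571 / 23
MTBF = 2937.87 hours

2937.87 hours


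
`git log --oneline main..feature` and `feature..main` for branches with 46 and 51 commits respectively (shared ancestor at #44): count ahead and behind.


Common ancestor: commit #44
feature commits after divergence: 46 - 44 = 2
main commits after divergence: 51 - 44 = 7
feature is 2 commits ahead of main
main is 7 commits ahead of feature

feature ahead: 2, main ahead: 7


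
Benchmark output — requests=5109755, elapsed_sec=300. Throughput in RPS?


Formula: throughput = requests / seconds
throughput = 5109755 / 300
throughput = 17032.52 requests/second

17032.52 requests/second


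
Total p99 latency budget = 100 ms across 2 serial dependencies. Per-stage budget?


Formula: per_stage = total_budget / stages
per_stage = 100 / 2
per_stage = 50.0 ms

50.0 ms


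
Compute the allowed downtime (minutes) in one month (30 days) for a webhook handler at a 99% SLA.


Formula: allowed downtime = period * (100 - SLA) / 100
Period (month (30 days)) = 43200 minutes
Unavailability fraction = (100 - 99.0) / 100
Allowed downtime = 43200 * (100 - 99.0) / 100
Allowed downtime = 432.0 minutes

432.0 minutes


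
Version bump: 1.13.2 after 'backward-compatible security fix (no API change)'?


Current: 1.13.2
Change category: 'backward-compatible security fix (no API change)' → patch bump
SemVer rule: patch bump → increment PATCH (MAJOR and MINOR unchanged)
New: 1.13.3

1.13.3


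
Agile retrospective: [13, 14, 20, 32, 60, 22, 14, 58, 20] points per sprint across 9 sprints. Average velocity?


Formula: Avg velocity = Total points / Number of sprints
Points: [13, 14, 20, 32, 60, 22, 14, 58, 20]
Sum = 13 + 14 + 20 + 32 + 60 + 22 + 14 + 58 + 20 = 253
Avg velocity = 253 / 9 = 28.11 points/sprint

28.11 points/sprint


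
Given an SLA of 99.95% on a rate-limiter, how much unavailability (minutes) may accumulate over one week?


Formula: allowed downtime = period * (100 - SLA) / 100
Period (week) = 10080 minutes
Unavailability fraction = (100 - 99.95) / 100
Allowed downtime = 10080 * (100 - 99.95) / 100
Allowed downtime = 5.04 minutes

5.04 minutes


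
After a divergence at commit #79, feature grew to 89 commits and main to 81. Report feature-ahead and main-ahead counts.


Common ancestor: commit #79
feature commits after divergence: 89 - 79 = 10
main commits after divergence: 81 - 79 = 2
feature is 10 commits ahead of main
main is 2 commits ahead of feature

feature ahead: 10, main ahead: 2


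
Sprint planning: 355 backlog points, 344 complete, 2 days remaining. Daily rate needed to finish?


Formula: Required rate = Remaining points / Days left
Remaining = 355 - 344 = 11 points
Required rate = 11 / 2 = 5.5 points/day

5.5 points/day


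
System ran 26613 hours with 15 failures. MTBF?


Formula: MTBF = Total operating time / Number of failures
MTBF = 26613 / 15
MTBF = 1774.2 hours

1774.2 hours


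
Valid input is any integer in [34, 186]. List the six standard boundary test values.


Range: [34, 186]
Boundaries: just below min, min, min+1, max-1, max, just above max
Values: [33, 34, 35, 185, 186, 187]

[33, 34, 35, 185, 186, 187]


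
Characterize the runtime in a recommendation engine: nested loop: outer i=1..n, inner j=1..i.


Reasoning: triangle: n(n+1)/2 ~ n^2/2
Complexity: O(n^2)

O(n^2)


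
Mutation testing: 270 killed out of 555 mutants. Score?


Mutation score = killed / total * 100
Mutation score = 270 / 555 * 100
Mutation score = 48.65%

48.65%


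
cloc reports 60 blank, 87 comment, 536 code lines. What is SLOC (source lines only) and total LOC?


Total LOC = blank + comment + code
Total LOC = 60 + 87 + 536 = 683
SLOC (source only) = code = 536

Total LOC: 683, SLOC: 536


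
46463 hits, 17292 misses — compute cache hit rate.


Formula: hit rate = hits / (hits + misses) * 100
hit rate = 46463 / (46463 + 17292) * 100
hit rate = 46463 / 63755 * 100
hit rate = 72.88%

72.88%


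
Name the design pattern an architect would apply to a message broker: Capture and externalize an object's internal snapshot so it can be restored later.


This matches the Memento pattern

Memento


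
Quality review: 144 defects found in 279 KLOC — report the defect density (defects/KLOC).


Defect density = defects / KLOC
Defect density = 144 / 279
Defect density = 0.516 defects/KLOC

0.516 defects/KLOC


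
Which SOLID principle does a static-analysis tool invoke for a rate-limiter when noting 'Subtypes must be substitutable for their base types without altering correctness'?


This describes the Liskov Substitution Principle (LSP)

Liskov Substitution Principle (LSP)


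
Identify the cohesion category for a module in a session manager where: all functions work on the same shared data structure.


Reasoning: Functions share data
Type: Communicational cohesion

Communicational cohesion


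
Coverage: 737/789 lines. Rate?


Coverage = covered / total * 100
Coverage = 737 / 789 * 100
Coverage = 93.41%

93.41%


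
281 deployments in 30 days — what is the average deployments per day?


Formula: deployments per day = releases / days
= 281 / 30
= 9.367 deploys/day
(equivalently, 65.57 deploys/week)

9.367 deploys/day


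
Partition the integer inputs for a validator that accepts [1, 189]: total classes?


Valid range: [1, 189]
Class 1: x < 1 — invalid
Class 2: 1 ≤ x ≤ 189 — valid
Class 3: x > 189 — invalid
Total equivalence classes: 3

3 equivalence classes


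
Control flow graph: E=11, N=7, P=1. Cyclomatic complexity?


Formula: V(G) = E - N + 2P
V(G) = 11 - 7 + 2*1
V(G) = 4 + 2
V(G) = 6

6


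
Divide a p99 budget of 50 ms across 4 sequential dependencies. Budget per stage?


Formula: per_stage = total_budget / stages
per_stage = 50 / 4
per_stage = 12.5 ms

12.5 ms


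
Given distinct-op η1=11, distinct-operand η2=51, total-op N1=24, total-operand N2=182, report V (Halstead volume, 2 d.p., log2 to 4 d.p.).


Formula: V = N * log2(η), where N = N1 + N2 and η = η1 + η2
η = 11 + 51 = 62
N = 24 + 182 = 206
log2(62) ≈ 5.9542
V = 206 * 5.9542 = 1226.57

1226.57


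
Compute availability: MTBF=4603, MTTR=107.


Availability = MTBF / (MTBF + MTTR)
Availability = 4603 / (4603 + 107)
Availability = 4603 / 4710
Availability = 97.7282%

97.7282%


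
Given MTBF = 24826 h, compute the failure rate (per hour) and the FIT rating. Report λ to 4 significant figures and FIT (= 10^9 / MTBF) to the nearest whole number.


Formula: λ = 1 / MTBF; FIT = λ × 1e9 = 1e9 / MTBF
λ = 1 / 24826 ≈ 4.028e-05 failures/hour
FIT = 1e9 / 24826 ≈ 40280 failures per 1e9 hours (nearest whole number)

λ = 4.028e-05 /h, FIT = 40280


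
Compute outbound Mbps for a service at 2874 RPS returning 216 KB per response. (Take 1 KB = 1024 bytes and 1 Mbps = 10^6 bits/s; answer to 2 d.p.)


Formula: Mbps = payload_bytes * RPS * 8 / 1e6
Payload per request = 216 KB = 216 * 1024 = 221184 bytes
Total bytes/sec = 221184 * 2874 = 635682816
Total bits/sec = 635682816 * 8 = 5085462528
Mbps = 5085462528 / 1e6 = 5085.46

5085.46 Mbps


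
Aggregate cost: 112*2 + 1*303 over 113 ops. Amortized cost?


Formula: Amortized cost = Total cost / Operations
Total cost = (112 * 2) + (1 * 303)
Total cost = 224 + 303 = 527
Amortized = 527 / 113 = 4.6637

4.6637


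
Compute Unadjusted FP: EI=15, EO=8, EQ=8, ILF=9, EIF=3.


UFP = EI*4 + EO*5 + EQ*4 + ILF*10 + EIF*7
UFP = 15*4 + 8*5 + 8*4 + 9*10 + 3*7
UFP = 60 + 40 + 32 + 90 + 21
UFP = 243

243


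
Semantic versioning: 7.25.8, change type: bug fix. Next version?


Current: 7.25.8
Change category: 'bug fix' → patch bump
SemVer rule: patch bump → increment PATCH (MAJOR and MINOR unchanged)
New: 7.25.9

7.25.9


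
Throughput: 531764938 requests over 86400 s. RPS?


Formula: throughput = requests / seconds
throughput = 531764938 / 86400
throughput = 6154.69 requests/second

6154.69 requests/second


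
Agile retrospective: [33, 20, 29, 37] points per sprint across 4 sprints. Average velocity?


Formula: Avg velocity = Total points / Number of sprints
Points: [33, 20, 29, 37]
Sum = 33 + 20 + 29 + 37 = 119
Avg velocity = 119 / 4 = 29.75 points/sprint

29.75 points/sprint


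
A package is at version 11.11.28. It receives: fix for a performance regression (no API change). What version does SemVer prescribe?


Current: 11.11.28
Change category: 'fix for a performance regression (no API change)' → patch bump
SemVer rule: patch bump → increment PATCH (MAJOR and MINOR unchanged)
New: 11.11.29

11.11.29


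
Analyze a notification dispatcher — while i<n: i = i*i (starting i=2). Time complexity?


Reasoning: squaring drives double-exponential growth; iterations ~ log log n
Complexity: O(log log n)

O(log log n)


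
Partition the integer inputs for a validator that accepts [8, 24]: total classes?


Valid range: [8, 24]
Class 1: x < 8 — invalid
Class 2: 8 ≤ x ≤ 24 — valid
Class 3: x > 24 — invalid
Total equivalence classes: 3

3 equivalence classes


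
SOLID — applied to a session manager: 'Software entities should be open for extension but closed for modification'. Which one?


This describes the Open/Closed Principle (OCP)

Open/Closed Principle (OCP)


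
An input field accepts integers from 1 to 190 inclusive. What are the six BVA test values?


Range: [1, 190]
Boundaries: just below min, min, min+1, max-1, max, just above max
Values: [0, 1, 2, 189, 190, 191]

[0, 1, 2, 189, 190, 191]


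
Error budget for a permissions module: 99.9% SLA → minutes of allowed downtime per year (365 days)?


Formula: allowed downtime = period * (100 - SLA) / 100
Period (year (365 days)) = 525600 minutes
Unavailability fraction = (100 - 99.9) / 100
Allowed downtime = 525600 * (100 - 99.9) / 100
Allowed downtime = 525.6 minutes

525.6 minutes


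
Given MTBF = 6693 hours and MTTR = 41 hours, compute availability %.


Availability = MTBF / (MTBF + MTTR)
Availability = 6693 / (6693 + 41)
Availability = 6693 / 6734
Availability = 99.3911%

99.3911%


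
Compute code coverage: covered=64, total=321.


Coverage = covered / total * 100
Coverage = 64 / 321 * 100
Coverage = 19.94%

19.94%


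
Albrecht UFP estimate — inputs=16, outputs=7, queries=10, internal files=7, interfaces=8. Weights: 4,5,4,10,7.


UFP = EI*4 + EO*5 + EQ*4 + ILF*10 + EIF*7
UFP = 16*4 + 7*5 + 10*4 + 7*10 + 8*7
UFP = 64 + 35 + 40 + 70 + 56
UFP = 265

265


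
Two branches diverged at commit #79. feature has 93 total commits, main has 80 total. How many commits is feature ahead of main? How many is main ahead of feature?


Common ancestor: commit #79
feature commits after divergence: 93 - 79 = 14
main commits after divergence: 80 - 79 = 1
feature is 14 commits ahead of main
main is 1 commits ahead of feature

feature ahead: 14, main ahead: 1


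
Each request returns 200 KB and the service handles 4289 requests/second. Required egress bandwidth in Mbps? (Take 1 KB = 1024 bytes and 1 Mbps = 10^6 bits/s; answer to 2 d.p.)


Formula: Mbps = payload_bytes * RPS * 8 / 1e6
Payload per request = 200 KB = 200 * 1024 = 204800 bytes
Total bytes/sec = 204800 * 4289 = 878387200
Total bits/sec = 878387200 * 8 = 7027097600
Mbps = 7027097600 / 1e6 = 7027.1

7027.1 Mbps


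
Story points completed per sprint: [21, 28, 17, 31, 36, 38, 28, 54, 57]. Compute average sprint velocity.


Formula: Avg velocity = Total points / Number of sprints
Points: [21, 28, 17, 31, 36, 38, 28, 54, 57]
Sum = 21 + 28 + 17 + 31 + 36 + 38 + 28 + 54 + 57 = 310
Avg velocity = 310 / 9 = 34.44 points/sprint

34.44 points/sprint


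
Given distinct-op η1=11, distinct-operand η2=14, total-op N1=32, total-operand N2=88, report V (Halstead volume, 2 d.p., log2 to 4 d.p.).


Formula: V = N * log2(η), where N = N1 + N2 and η = η1 + η2
η = 11 + 14 = 25
N = 32 + 88 = 120
log2(25) ≈ 4.6439
V = 120 * 4.6439 = 557.27

557.27


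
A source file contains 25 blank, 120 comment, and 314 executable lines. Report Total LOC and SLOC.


Total LOC = blank + comment + code
Total LOC = 25 + 120 + 314 = 459
SLOC (source only) = code = 314

Total LOC: 459, SLOC: 314


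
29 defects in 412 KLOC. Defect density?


Defect density = defects / KLOC
Defect density = 29 / 412
Defect density = 0.07 defects/KLOC

0.07 defects/KLOC


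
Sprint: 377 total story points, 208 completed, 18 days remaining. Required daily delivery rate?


Formula: Required rate = Remaining points / Days left
Remaining = 377 - 208 = 169 points
Required rate = 169 / 18 = 9.39 points/day

9.39 points/day


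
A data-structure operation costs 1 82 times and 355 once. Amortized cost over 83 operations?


Formula: Amortized cost = Total cost / Operations
Total cost = (82 * 1) + (1 * 355)
Total cost = 82 + 355 = 437
Amortized = 437 / 83 = 5.2651

5.2651


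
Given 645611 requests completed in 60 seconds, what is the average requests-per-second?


Formula: throughput = requests / seconds
throughput = 645611 / 60
throughput = 10760.18 requests/second

10760.18 requests/second


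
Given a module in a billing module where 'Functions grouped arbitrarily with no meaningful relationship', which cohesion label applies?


Reasoning: Worst: random grouping
Type: Coincidental cohesion

Coincidental cohesion


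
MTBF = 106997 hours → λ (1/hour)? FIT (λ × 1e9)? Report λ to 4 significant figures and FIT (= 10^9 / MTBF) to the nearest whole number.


Formula: λ = 1 / MTBF; FIT = λ × 1e9 = 1e9 / MTBF
λ = 1 / 106997 ≈ 9.346e-06 failures/hour
FIT = 1e9 / 106997 ≈ 9346 failures per 1e9 hours (nearest whole number)

λ = 9.346e-06 /h, FIT = 9346


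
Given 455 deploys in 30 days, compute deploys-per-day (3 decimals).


Formula: deployments per day = releases / days
= 455 / 30
= 15.167 deploys/day
(equivalently, 106.17 deploys/week)

15.167 deploys/day


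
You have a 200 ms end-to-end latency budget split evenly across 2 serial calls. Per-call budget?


Formula: per_stage = total_budget / stages
per_stage = 200 / 2
per_stage = 100.0 ms

100.0 ms


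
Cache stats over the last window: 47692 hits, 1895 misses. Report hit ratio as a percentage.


Formula: hit rate = hits / (hits + misses) * 100
hit rate = 47692 / (47692 + 1895) * 100
hit rate = 47692 / 49587 * 100
hit rate = 96.18%

96.18%


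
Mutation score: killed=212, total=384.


Mutation score = killed / total * 100
Mutation score = 212 / 384 * 100
Mutation score = 55.21%

55.21%


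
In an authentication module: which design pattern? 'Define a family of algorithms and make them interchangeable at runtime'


This matches the Strategy pattern

Strategy


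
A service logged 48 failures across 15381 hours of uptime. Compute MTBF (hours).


Formula: MTBF = Total operating time / Number of failures
MTBF = 15381 / 48
MTBF = 320.44 hours

320.44 hours


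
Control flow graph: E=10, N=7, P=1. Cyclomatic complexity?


Formula: V(G) = E - N + 2P
V(G) = 10 - 7 + 2*1
V(G) = 3 + 2
V(G) = 5

5


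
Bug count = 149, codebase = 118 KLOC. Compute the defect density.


Defect density = defects / KLOC
Defect density = 149 / 118
Defect density = 1.263 defects/KLOC

1.263 defects/KLOC


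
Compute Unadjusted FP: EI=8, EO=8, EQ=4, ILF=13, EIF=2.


UFP = EI*4 + EO*5 + EQ*4 + ILF*10 + EIF*7
UFP = 8*4 + 8*5 + 4*4 + 13*10 + 2*7
UFP = 32 + 40 + 16 + 130 + 14
UFP = 232

232


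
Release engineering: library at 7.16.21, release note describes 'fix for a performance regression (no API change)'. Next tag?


Current: 7.16.21
Change category: 'fix for a performance regression (no API change)' → patch bump
SemVer rule: patch bump → increment PATCH (MAJOR and MINOR unchanged)
New: 7.16.22

7.16.22


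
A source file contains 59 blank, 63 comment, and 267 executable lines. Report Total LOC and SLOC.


Total LOC = blank + comment + code
Total LOC = 59 + 63 + 267 = 389
SLOC (source only) = code = 267

Total LOC: 389, SLOC: 267


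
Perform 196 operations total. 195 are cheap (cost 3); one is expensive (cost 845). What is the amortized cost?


Formula: Amortized cost = Total cost / Operations
Total cost = (195 * 3) + (1 * 845)
Total cost = 585 + 845 = 1430
Amortized = 1430 / 196 = 7.2959

7.2959


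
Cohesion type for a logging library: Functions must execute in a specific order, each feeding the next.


Reasoning: Output of one is input to next
Type: Sequential cohesion

Sequential cohesion


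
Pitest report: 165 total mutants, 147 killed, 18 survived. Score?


Mutation score = killed / total * 100
Mutation score = 147 / 165 * 100
Mutation score = 89.09%

89.09%


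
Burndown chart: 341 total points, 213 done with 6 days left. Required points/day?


Formula: Required rate = Remaining points / Days left
Remaining = 341 - 213 = 128 points
Required rate = 128 / 6 = 21.33 points/day

21.33 points/day


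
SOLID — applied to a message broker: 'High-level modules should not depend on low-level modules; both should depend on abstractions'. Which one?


This describes the Dependency Inversion Principle (DIP)

Dependency Inversion Principle (DIP)


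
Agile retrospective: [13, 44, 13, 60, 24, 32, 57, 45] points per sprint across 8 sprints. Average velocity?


Formula: Avg velocity = Total points / Number of sprints
Points: [13, 44, 13, 60, 24, 32, 57, 45]
Sum = 13 + 44 + 13 + 60 + 24 + 32 + 57 + 45 = 288
Avg velocity = 288 / 8 = 36.0 points/sprint

36.0 points/sprint


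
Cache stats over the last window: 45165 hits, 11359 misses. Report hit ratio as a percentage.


Formula: hit rate = hits / (hits + misses) * 100
hit rate = 45165 / (45165 + 11359) * 100
hit rate = 45165 / 56524 * 100
hit rate = 79.9%

79.9%


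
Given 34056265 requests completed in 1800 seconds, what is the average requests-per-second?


Formula: throughput = requests / seconds
throughput = 34056265 / 1800
throughput = 18920.15 requests/second

18920.15 requests/second


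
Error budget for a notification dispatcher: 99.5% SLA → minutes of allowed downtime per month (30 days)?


Formula: allowed downtime = period * (100 - SLA) / 100
Period (month (30 days)) = 43200 minutes
Unavailability fraction = (100 - 99.5) / 100
Allowed downtime = 43200 * (100 - 99.5) / 100
Allowed downtime = 216.0 minutes

216.0 minutes


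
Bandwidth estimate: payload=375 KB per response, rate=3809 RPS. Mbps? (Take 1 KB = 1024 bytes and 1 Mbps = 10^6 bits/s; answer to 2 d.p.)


Formula: Mbps = payload_bytes * RPS * 8 / 1e6
Payload per request = 375 KB = 375 * 1024 = 384000 bytes
Total bytes/sec = 384000 * 3809 = 1462656000
Total bits/sec = 1462656000 * 8 = 11701248000
Mbps = 11701248000 / 1e6 = 11701.25

11701.25 Mbps


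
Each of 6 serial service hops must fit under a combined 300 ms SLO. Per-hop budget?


Formula: per_stage = total_budget / stages
per_stage = 300 / 6
per_stage = 50.0 ms

50.0 ms


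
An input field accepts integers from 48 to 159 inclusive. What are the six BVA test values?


Range: [48, 159]
Boundaries: just below min, min, min+1, max-1, max, just above max
Values: [47, 48, 49, 158, 159, 160]

[47, 48, 49, 158, 159, 160]


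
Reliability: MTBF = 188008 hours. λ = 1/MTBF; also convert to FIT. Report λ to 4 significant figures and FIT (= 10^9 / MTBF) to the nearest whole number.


Formula: λ = 1 / MTBF; FIT = λ × 1e9 = 1e9 / MTBF
λ = 1 / 188008 ≈ 5.319e-06 failures/hour
FIT = 1e9 / 188008 ≈ 5319 failures per 1e9 hours (nearest whole number)

λ = 5.319e-06 /h, FIT = 5319


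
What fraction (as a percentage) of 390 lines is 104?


Coverage = covered / total * 100
Coverage = 104 / 390 * 100
Coverage = 26.67%

26.67%


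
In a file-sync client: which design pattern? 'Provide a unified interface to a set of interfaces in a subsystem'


This matches the Facade pattern

Facade


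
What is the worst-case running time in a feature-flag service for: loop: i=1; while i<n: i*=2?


Reasoning: i doubles each step so iterations are log2(n)
Complexity: O(log n)

O(log n)


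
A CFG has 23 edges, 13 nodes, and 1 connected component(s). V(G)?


Formula: V(G) = E - N + 2P
V(G) = 23 - 13 + 2*1
V(G) = 10 + 2
V(G) = 12

12


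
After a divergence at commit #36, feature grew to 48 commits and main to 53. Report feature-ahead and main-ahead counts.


Common ancestor: commit #36
feature commits after divergence: 48 - 36 = 12
main commits after divergence: 53 - 36 = 17
feature is 12 commits ahead of main
main is 17 commits ahead of feature

feature ahead: 12, main ahead: 17


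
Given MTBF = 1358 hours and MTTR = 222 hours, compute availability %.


Availability = MTBF / (MTBF + MTTR)
Availability = 1358 / (1358 + 222)
Availability = 1358 / 1580
Availability = 85.9494%

85.9494%


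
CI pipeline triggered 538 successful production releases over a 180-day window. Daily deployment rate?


Formula: deployments per day = releases / days
= 538 / 180
= 2.989 deploys/day
(equivalently, 20.92 deploys/week)

2.989 deploys/day


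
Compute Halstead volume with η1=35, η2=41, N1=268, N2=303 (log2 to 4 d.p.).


Formula: V = N * log2(η), where N = N1 + N2 and η = η1 + η2
η = 35 + 41 = 76
N = 268 + 303 = 571
log2(76) ≈ 6.2479
V = 571 * 6.2479 = 3567.55

3567.55


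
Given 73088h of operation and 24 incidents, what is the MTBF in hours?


Formula: MTBF = Total operating time / Number of failures
MTBF = 73088 / 24
MTBF = 3045.33 hours

3045.33 hours


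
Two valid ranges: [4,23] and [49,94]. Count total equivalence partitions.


Valid ranges: [4,23] and [49,94]
Class 1: x < 4 — invalid
Class 2: 4 ≤ x ≤ 23 — valid
Class 3: 23 < x < 49 — invalid (gap between ranges)
Class 4: 49 ≤ x ≤ 94 — valid
Class 5: x > 94 — invalid
Total equivalence classes: 5

5 equivalence classes


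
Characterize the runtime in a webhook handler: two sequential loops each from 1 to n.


Reasoning: sequential dominates: O(n) + O(n) = O(n)
Complexity: O(n)

O(n)


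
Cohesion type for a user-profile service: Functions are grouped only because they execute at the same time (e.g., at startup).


Reasoning: Related by timing only
Type: Temporal cohesion

Temporal cohesion


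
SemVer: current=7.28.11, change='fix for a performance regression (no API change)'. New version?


Current: 7.28.11
Change category: 'fix for a performance regression (no API change)' → patch bump
SemVer rule: patch bump → increment PATCH (MAJOR and MINOR unchanged)
New: 7.28.12

7.28.12


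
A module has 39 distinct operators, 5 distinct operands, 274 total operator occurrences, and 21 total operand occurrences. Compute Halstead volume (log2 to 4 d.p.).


Formula: V = N * log2(η), where N = N1 + N2 and η = η1 + η2
η = 39 + 5 = 44
N = 274 + 21 = 295
log2(44) ≈ 5.4594
V = 295 * 5.4594 = 1610.52

1610.52


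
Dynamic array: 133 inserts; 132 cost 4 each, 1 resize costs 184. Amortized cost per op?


Formula: Amortized cost = Total cost / Operations
Total cost = (132 * 4) + (1 * 184)
Total cost = 528 + 184 = 712
Amortized = 712 / 133 = 5.3534

5.3534


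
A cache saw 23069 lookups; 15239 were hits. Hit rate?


Formula: hit rate = hits / (hits + misses) * 100
hit rate = 15239 / (15239 + 7830) * 100
hit rate = 15239 / 23069 * 100
hit rate = 66.06%

66.06%


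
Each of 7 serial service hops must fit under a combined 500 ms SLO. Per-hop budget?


Formula: per_stage = total_budget / stages
per_stage = 500 / 7
per_stage = 71.43 ms

71.43 ms


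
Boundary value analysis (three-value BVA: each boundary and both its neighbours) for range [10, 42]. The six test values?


Range: [10, 42]
Boundaries: just below min, min, min+1, max-1, max, just above max
Values: [9, 10, 11, 41, 42, 43]

[9, 10, 11, 41, 42, 43]


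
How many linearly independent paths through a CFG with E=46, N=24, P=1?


Formula: V(G) = E - N + 2P
V(G) = 46 - 24 + 2*1
V(G) = 22 + 2
V(G) = 24

24


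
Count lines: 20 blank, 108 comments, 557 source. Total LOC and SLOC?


Total LOC = blank + comment + code
Total LOC = 20 + 108 + 557 = 685
SLOC (source only) = code = 557

Total LOC: 685, SLOC: 557


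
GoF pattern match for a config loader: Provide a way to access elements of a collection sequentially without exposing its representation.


This matches the Iterator pattern

Iterator


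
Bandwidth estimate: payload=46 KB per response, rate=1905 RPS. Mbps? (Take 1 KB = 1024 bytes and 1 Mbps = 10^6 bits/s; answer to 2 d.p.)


Formula: Mbps = payload_bytes * RPS * 8 / 1e6
Payload per request = 46 KB = 46 * 1024 = 47104 bytes
Total bytes/sec = 47104 * 1905 = 89733120
Total bits/sec = 89733120 * 8 = 717864960
Mbps = 717864960 / 1e6 = 717.86

717.86 Mbps


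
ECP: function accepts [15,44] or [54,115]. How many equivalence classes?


Valid ranges: [15,44] and [54,115]
Class 1: x < 15 — invalid
Class 2: 15 ≤ x ≤ 44 — valid
Class 3: 44 < x < 54 — invalid (gap between ranges)
Class 4: 54 ≤ x ≤ 115 — valid
Class 5: x > 115 — invalid
Total equivalence classes: 5

5 equivalence classes


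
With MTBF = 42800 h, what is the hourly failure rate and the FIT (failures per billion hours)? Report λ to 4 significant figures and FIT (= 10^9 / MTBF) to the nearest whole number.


Formula: λ = 1 / MTBF; FIT = λ × 1e9 = 1e9 / MTBF
λ = 1 / 42800 ≈ 2.336e-05 failures/hour
FIT = 1e9 / 42800 ≈ 23364 failures per 1e9 hours (nearest whole number)

λ = 2.336e-05 /h, FIT = 23364


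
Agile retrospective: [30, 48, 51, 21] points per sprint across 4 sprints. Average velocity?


Formula: Avg velocity = Total points / Number of sprints
Points: [30, 48, 51, 21]
Sum = 30 + 48 + 51 + 21 = 150
Avg velocity = 150 / 4 = 37.5 points/sprint

37.5 points/sprint


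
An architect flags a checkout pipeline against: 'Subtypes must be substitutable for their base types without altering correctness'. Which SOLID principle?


This describes the Liskov Substitution Principle (LSP)

Liskov Substitution Principle (LSP)


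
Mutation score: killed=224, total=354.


Mutation score = killed / total * 100
Mutation score = 224 / 354 * 100
Mutation score = 63.28%

63.28%


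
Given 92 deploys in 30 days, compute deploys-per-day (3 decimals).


Formula: deployments per day = releases / days
= 92 / 30
= 3.067 deploys/day
(equivalently, 21.47 deploys/week)

3.067 deploys/day


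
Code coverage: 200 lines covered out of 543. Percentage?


Coverage = covered / total * 100
Coverage = 200 / 543 * 100
Coverage = 36.83%

36.83%


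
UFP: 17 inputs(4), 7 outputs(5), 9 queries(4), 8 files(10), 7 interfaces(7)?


UFP = EI*4 + EO*5 + EQ*4 + ILF*10 + EIF*7
UFP = 17*4 + 7*5 + 9*4 + 8*10 + 7*7
UFP = 68 + 35 + 36 + 80 + 49
UFP = 268

268


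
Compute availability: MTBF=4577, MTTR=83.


Availability = MTBF / (MTBF + MTTR)
Availability = 4577 / (4577 + 83)
Availability = 4577 / 4660
Availability = 98.2189%

98.2189%


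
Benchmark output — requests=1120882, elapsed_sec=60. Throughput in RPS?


Formula: throughput = requests / seconds
throughput = 1120882 / 60
throughput = 18681.37 requests/second

18681.37 requests/second


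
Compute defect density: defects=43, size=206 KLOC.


Defect density = defects / KLOC
Defect density = 43 / 206
Defect density = 0.209 defects/KLOC

0.209 defects/KLOC


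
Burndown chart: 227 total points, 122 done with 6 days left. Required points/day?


Formula: Required rate = Remaining points / Days left
Remaining = 227 - 122 = 105 points
Required rate = 105 / 6 = 17.5 points/day

17.5 points/day


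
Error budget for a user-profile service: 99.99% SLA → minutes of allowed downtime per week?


Formula: allowed downtime = period * (100 - SLA) / 100
Period (week) = 10080 minutes
Unavailability fraction = (100 - 99.99) / 100
Allowed downtime = 10080 * (100 - 99.99) / 100
Allowed downtime = 1.008 minutes

1.008 minutes


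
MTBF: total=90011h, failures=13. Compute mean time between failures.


Formula: MTBF = Total operating time / Number of failures
MTBF = 90011 / 13
MTBF = 6923.92 hours

6923.92 hours


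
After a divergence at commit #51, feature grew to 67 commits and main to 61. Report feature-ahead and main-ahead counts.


Common ancestor: commit #51
feature commits after divergence: 67 - 51 = 16
main commits after divergence: 61 - 51 = 10
feature is 16 commits ahead of main
main is 10 commits ahead of feature

feature ahead: 16, main ahead: 10


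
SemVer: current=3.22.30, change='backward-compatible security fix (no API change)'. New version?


Current: 3.22.30
Change category: 'backward-compatible security fix (no API change)' → patch bump
SemVer rule: patch bump → increment PATCH (MAJOR and MINOR unchanged)
New: 3.22.31

3.22.31


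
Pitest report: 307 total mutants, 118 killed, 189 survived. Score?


Mutation score = killed / total * 100
Mutation score = 118 / 307 * 100
Mutation score = 38.44%

38.44%


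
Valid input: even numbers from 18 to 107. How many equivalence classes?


Constraint: even integers in [18, 107]
Class 1: x < 18 — out-of-range invalid
Class 2: x in [18,107] but odd — wrong type invalid
Class 3: x in [18,107] and even — valid
Class 4: x > 107 — out-of-range invalid
Total equivalence classes: 4

4 equivalence classes


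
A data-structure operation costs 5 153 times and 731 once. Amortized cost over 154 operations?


Formula: Amortized cost = Total cost / Operations
Total cost = (153 * 5) + (1 * 731)
Total cost = 765 + 731 = 1496
Amortized = 1496 / 154 = 9.7143

9.7143


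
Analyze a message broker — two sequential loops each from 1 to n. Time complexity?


Reasoning: sequential dominates: O(n) + O(n) = O(n)
Complexity: O(n)

O(n)


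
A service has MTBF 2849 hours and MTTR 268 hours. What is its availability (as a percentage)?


Availability = MTBF / (MTBF + MTTR)
Availability = 2849 / (2849 + 268)
Availability = 2849 / 3117
Availability = 91.402%

91.402%


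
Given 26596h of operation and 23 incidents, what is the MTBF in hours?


Formula: MTBF = Total operating time / Number of failures
MTBF = 26596 / 23
MTBF = 1156.35 hours

1156.35 hours


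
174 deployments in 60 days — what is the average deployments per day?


Formula: deployments per day = releases / days
= 174 / 60
= 2.9 deploys/day
(equivalently, 20.3 deploys/week)

2.9 deploys/day


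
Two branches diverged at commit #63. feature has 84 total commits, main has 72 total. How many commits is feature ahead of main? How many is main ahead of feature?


Common ancestor: commit #63
feature commits after divergence: 84 - 63 = 21
main commits after divergence: 72 - 63 = 9
feature is 21 commits ahead of main
main is 9 commits ahead of feature

feature ahead: 21, main ahead: 9


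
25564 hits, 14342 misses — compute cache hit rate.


Formula: hit rate = hits / (hits + misses) * 100
hit rate = 25564 / (25564 + 14342) * 100
hit rate = 25564 / 39906 * 100
hit rate = 64.06%

64.06%


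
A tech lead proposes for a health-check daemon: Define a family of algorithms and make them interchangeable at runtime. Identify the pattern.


This matches the Strategy pattern

Strategy


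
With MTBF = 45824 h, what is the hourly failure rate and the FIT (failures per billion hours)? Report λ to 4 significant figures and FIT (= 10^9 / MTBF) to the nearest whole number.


Formula: λ = 1 / MTBF; FIT = λ × 1e9 = 1e9 / MTBF
λ = 1 / 45824 ≈ 2.182e-05 failures/hour
FIT = 1e9 / 45824 ≈ 21823 failures per 1e9 hours (nearest whole number)

λ = 2.182e-05 /h, FIT = 21823


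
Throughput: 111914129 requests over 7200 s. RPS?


Formula: throughput = requests / seconds
throughput = 111914129 / 7200
throughput = 15543.63 requests/second

15543.63 requests/second


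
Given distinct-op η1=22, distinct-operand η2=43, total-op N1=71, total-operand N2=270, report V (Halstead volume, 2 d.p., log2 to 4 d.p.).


Formula: V = N * log2(η), where N = N1 + N2 and η = η1 + η2
η = 22 + 43 = 65
N = 71 + 270 = 341
log2(65) ≈ 6.0224
V = 341 * 6.0224 = 2053.64

2053.64


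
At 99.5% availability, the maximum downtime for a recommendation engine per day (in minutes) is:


Formula: allowed downtime = period * (100 - SLA) / 100
Period (day) = 1440 minutes
Unavailability fraction = (100 - 99.5) / 100
Allowed downtime = 1440 * (100 - 99.5) / 100
Allowed downtime = 7.2 minutes

7.2 minutes


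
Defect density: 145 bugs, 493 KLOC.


Defect density = defects / KLOC
Defect density = 145 / 493
Defect density = 0.294 defects/KLOC

0.294 defects/KLOC


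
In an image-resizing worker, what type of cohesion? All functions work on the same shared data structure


Reasoning: Functions share data
Type: Communicational cohesion

Communicational cohesion


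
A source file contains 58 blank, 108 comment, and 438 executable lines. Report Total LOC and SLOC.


Total LOC = blank + comment + code
Total LOC = 58 + 108 + 438 = 604
SLOC (source only) = code = 438

Total LOC: 604, SLOC: 438
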